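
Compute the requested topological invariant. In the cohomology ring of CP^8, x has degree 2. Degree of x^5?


|x| = 2 in H^*(CP^n).
|x^5| = 5 * |x| = 5 * 2 = 10

10


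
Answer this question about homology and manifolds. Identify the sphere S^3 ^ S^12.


S^m ^ S^n = S^{m+n}.
k = 3 + 12 = 15

15


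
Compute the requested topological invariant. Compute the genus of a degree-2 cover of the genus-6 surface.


For an n-sheeted cover: chi(E) = n * chi(B).
chi(Sigma_6) = 2 - 2*6 = -10.
chi(E) = 2 * (-10) = -20.
genus(E) = (2 - chi(E))/2 = (2 - (-20))/2 = 22/2 = 11

11


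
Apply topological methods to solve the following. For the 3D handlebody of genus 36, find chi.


A genus-g handlebody deformation retracts to a wedge of g circles.
chi(vee_g S^1) = 1 - g.
chi(H_36) = 1 - 36 = -35

-35


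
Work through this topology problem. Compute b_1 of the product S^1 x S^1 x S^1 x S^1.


Each S^d has Poincare polynomial 1 + t^d.
The product S^1 x S^1 x S^1 x S^1 has Poincare polynomial prod(1+t^d_i).
Expanding: b_0=1, b_1=4, b_2=6, b_3=4, b_4=1.
b_1 = 4

4


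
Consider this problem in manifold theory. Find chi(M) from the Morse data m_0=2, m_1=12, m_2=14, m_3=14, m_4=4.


Morse theory: chi(M) = sum_k (-1)^k m_k where m_k = #(index-k critical points).
= (2) + (-12) + (14) + (-14) + (4) = -6

-6


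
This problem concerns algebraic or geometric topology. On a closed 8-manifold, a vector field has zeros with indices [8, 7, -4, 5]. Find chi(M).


Poincare-Hopf: chi(M) = sum of indices of zeros.
chi = (8) + (7) + (-4) + (5) = 16

16


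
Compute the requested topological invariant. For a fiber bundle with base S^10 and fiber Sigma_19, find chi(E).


chi(S^10) = 2 (n even), chi(Sigma_19) = 2 - 2*19 = -36.
chi(E) = 2 * (-36) = -72

-72


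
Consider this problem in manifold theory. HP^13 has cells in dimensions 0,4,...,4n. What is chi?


HP^13 has one cell in each dimension 0, 4, ..., 4*13 (13+1 cells, all even-dim).
chi = 13 + 1 = 14

14


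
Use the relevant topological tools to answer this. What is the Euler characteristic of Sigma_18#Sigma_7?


chi(Sigma_18) = 2 - 2*18 = -34
chi(Sigma_7) = 2 - 2*7 = -12
For surfaces: chi(A#B) = chi(A) + chi(B) - 2.
chi = -34 + -12 - 2 = -48

-48


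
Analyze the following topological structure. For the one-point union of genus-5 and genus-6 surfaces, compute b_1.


For a wedge: H_1(A v B) = H_1(A) + H_1(B).
b_1(Sigma_5) = 10, b_1(Sigma_6) = 12.
b_1 = 10 + 12 = 22

22


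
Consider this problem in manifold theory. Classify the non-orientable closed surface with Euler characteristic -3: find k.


chi = 2 - k for closed non-orientable surfaces with k crosscaps.
-3 = 2 - k
k = 2 - (-3) = 5

5


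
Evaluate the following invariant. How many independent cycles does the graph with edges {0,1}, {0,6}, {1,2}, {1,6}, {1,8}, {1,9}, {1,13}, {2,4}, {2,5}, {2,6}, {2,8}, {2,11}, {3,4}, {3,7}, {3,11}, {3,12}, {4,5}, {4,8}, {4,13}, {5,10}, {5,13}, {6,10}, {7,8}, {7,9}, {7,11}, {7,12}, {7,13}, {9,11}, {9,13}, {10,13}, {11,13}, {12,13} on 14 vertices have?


b_1 = E - V + (number of components).
E = 32, V = 14, components = 1.
b_1 = 32 - 14 + 1 = 19

19


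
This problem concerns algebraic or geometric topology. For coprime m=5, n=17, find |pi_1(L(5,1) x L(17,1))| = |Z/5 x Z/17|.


pi_1(X x Y) = pi_1(X) x pi_1(Y).
pi_1(L(5,1)) = Z/5, pi_1(L(17,1)) = Z/17.
|Z/5 x Z/17| = 5 * 17 = 85

85


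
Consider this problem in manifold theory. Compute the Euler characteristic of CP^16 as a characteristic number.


For any closed oriented manifold, <e(TM),[M]> = chi(M).
chi(CP^16) = 16+1 = 17

17


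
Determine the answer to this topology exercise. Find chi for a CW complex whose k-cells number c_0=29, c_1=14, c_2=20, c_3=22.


chi = sum_k (-1)^k c_k.
= (-1)^0*29 + (-1)^1*14 + (-1)^2*20 + (-1)^3*22
= (29) + (-14) + (20) + (-22)
= 13

13


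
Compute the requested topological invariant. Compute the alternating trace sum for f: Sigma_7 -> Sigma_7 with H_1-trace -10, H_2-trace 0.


L(f) = tr(f_0*) - tr(f_1*) + tr(f_2*).
= 1 - (-10) + (0)
= 11

11


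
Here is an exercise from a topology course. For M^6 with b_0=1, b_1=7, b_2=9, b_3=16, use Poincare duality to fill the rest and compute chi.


By Poincare duality b_k = b_{6-k}, so full Betti numbers: b_0=1, b_1=7, b_2=9, b_3=16, b_4=9, b_5=7, b_6=1.
chi = sum (-1)^k b_k = -10

-10


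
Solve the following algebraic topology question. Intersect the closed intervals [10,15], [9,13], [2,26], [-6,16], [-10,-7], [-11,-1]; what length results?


Intersection = [max(a_i), min(b_i)] = [10, -7].
Since 10 > -7, the intersection is empty.
Length = 0

0


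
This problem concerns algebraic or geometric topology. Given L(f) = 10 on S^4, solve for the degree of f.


L(f) = 1 + (-1)^4 deg(f) on S^4.
10 = 1 + (-1)^4 * deg(f)
(-1)^4 * deg(f) = 9
deg(f) = 9

9


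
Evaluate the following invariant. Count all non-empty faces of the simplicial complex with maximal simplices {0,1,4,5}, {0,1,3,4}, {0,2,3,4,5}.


Each maximal simplex on m vertices has 2^m - 1 nonempty faces.
Take the union (dedupe shared faces).
Total distinct faces = 43

43


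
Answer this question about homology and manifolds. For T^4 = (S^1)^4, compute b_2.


By the Kunneth formula, b_k(T^n) = C(n,k).
b_2(T^4) = C(4,2).
C(4,2) = 4!/(2!*2!) = 6

6


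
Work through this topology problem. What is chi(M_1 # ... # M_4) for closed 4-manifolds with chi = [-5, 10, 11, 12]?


For n-manifolds: chi(A#B) = chi(A) + chi(B) - chi(S^4).
chi(S^4) = 1 + (-1)^4 = 2.
chi(#) = (sum chi_i) - (4-1)*chi(S^4) = 28 - 3*2 = 22

22


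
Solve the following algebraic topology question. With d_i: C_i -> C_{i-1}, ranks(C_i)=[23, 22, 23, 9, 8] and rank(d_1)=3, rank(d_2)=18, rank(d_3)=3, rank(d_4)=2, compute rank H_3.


rank H_k = rank(ker d_k) - rank(im d_{k+1}).
rank(ker d_3) = rank(C_3) - rank(d_3) = 9 - 3 = 6.
rank(im d_{3+1}) = 2.
rank H_3 = 6 - 2 = 4

4


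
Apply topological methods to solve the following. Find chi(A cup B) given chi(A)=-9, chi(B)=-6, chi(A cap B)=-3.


chi(A cup B) = chi(A) + chi(B) - chi(A cap B)
= -9 + (-6) - (-3)
= -12

-12


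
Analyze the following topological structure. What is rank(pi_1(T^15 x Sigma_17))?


pi_1(A x B) = pi_1(A) x pi_1(B); rank of abelianization = b_1.
b_1(T^15) = 15, b_1(Sigma_17) = 2*17 = 34.
b_1(product) = 15 + 34 = 49

49


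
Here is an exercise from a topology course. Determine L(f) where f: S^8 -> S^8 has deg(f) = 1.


On S^8: L(f) = tr(f_0*) + (-1)^8 tr(f_8*) = 1 + (-1)^8 * deg(f).
L(f) = 1 + (-1)^8 * 1 = 1 + 1 = 2

2


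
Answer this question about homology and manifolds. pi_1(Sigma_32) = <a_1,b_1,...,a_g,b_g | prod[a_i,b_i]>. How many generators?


Standard presentation: pi_1(Sigma_g) = <a_1,b_1,...,a_g,b_g | [a_1,b_1]...[a_g,b_g] = 1>.
Number of generators = 2g = 2*32 = 64

64


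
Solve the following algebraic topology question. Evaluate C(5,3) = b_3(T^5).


By the Kunneth formula, b_k(T^n) = C(n,k).
b_3(T^5) = C(5,3).
C(5,3) = 5!/(3!*2!) = 10

10


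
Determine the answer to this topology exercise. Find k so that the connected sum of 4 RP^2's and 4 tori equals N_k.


Since a >= 1, the sum is non-orientable; each T^2 can be replaced by RP^2 # RP^2 (since T^2#RP^2 = 3RP^2).
Total crosscaps k = 4 + 2*4 = 12.
Check via chi: chi = 4*1 + 4*0 - (4+4-1)*2 = -10 = 2 - k = -10. Consistent.

12


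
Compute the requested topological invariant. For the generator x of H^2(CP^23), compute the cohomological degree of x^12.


|x| = 2 in H^*(CP^n).
|x^12| = 12 * |x| = 12 * 2 = 24

24


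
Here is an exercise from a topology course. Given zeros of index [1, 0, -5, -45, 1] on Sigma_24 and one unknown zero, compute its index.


Poincare-Hopf: sum of indices = chi(M).
chi(Sigma_24) = 2 - 2*24 = -46.
Sum of known indices = -48.
x = chi - (sum known) = -46 - (-48) = 2

2


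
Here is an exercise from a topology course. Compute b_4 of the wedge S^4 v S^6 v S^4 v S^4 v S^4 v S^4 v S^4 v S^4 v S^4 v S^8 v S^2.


For a wedge of spheres, H_k (k>0) is free on one generator per sphere of dimension k.
Spheres of dimension 4: count = 8.
b_4 = 8

8


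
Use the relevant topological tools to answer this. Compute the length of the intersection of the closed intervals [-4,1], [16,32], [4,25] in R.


Intersection = [max(a_i), min(b_i)] = [16, 1].
Since 16 > 1, the intersection is empty.
Length = 0

0


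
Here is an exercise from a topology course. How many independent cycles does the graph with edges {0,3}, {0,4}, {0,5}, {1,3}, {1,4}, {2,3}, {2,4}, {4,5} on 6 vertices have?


b_1 = E - V + (number of components).
E = 8, V = 6, components = 1.
b_1 = 8 - 6 + 1 = 3

3


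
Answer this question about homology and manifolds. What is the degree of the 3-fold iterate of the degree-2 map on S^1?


deg(f) = 2. Degree is multiplicative: deg(f^3) = (deg f)^3.
deg(f^3) = (2)^3 = 8

8


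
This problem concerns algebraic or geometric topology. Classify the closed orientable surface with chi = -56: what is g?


chi = 2 - 2g for closed orientable surfaces.
-56 = 2 - 2g
2g = 2 - (-56) = 58
g = 29

29


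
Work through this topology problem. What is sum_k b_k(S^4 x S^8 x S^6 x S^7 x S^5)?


Total Betti number is multiplicative under products.
Each S^d (d>=1) has total Betti number 2.
There are 5 sphere factors.
Total = 2^5 = 32

32


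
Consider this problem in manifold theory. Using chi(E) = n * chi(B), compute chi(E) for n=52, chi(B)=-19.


For a finite covering: chi(E) = (number of sheets) * chi(B).
chi(E) = 52 * (-19) = -988

-988


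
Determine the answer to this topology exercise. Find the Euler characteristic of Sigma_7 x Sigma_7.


chi(Sigma_7) = 2 - 2*7 = -12
chi(Sigma_7) = 2 - 2*7 = -12
chi(product) = (-12) * (-12) = 144

144


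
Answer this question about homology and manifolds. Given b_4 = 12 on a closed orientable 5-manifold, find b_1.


Poincare duality for closed orientable n-manifolds: b_k = b_{n-k}.
Here n = 5, so b_1 = b_4 = 12

12


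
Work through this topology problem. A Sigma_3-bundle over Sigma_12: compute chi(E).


For a fiber bundle F -> E -> B (with CW structure): chi(E) = chi(B) * chi(F).
chi(Sigma_12) = -22, chi(Sigma_3) = -4.
chi(E) = (-22) * (-4) = 88

88


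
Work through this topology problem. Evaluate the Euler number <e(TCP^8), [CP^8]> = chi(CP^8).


For any closed oriented manifold, <e(TM),[M]> = chi(M).
chi(CP^8) = 8+1 = 9

9


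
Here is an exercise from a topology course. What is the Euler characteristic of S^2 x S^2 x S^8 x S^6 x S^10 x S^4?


chi is multiplicative: chi(X x Y) = chi(X) chi(Y).
Each even-dim sphere has chi = 2. There are 6 factors.
chi = 2^6 = 64

64


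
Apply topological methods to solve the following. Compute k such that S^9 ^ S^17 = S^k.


S^m ^ S^n = S^{m+n}.
k = 9 + 17 = 26

26


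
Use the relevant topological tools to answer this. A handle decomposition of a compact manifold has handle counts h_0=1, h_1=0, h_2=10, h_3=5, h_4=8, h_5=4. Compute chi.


Handles of index k contribute (-1)^k to chi (same as CW cells).
chi = (1) + (0) + (10) + (-5) + (8) + (-4) = 10

10


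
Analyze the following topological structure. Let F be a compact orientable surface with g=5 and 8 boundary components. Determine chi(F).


For a compact orientable surface with genus g and b boundary components: chi = 2 - 2g - b.
chi = 2 - 2*5 - 8 = 2 - 10 - 8 = -16

-16


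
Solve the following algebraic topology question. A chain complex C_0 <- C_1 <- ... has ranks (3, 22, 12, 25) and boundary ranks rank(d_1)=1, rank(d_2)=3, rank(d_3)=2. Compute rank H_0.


rank H_k = rank(ker d_k) - rank(im d_{k+1}).
rank(ker d_0) = rank(C_0) - rank(d_0) = 3 - 0 = 3.
rank(im d_{0+1}) = 1.
rank H_0 = 3 - 1 = 2

2


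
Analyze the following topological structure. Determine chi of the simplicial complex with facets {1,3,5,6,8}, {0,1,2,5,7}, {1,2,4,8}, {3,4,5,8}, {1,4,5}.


Enumerate all faces; f-vector: f_0=9, f_1=25, f_2=28, f_3=12, f_4=2.
chi = sum (-1)^k f_k = 2

2


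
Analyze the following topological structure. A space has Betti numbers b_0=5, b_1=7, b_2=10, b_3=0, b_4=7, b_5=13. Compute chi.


chi = sum_k (-1)^k b_k.
= (5) + (-7) + (10) + (0) + (7) + (-13)
= 2

2


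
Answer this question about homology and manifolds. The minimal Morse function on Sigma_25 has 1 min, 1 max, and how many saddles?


A perfect Morse function has m_k = b_k.
For Sigma_25: b_0=1, b_1=2g=50, b_2=1.
Saddles m_1 = 2g = 50

50


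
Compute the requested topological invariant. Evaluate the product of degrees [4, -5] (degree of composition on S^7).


Degree is multiplicative: deg(composition) = product of degrees.
= (4) * (-5) = -20

-20


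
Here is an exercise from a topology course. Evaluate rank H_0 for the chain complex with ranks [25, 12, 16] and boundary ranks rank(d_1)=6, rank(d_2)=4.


rank H_k = rank(ker d_k) - rank(im d_{k+1}).
rank(ker d_0) = rank(C_0) - rank(d_0) = 25 - 0 = 25.
rank(im d_{0+1}) = 6.
rank H_0 = 25 - 6 = 19

19


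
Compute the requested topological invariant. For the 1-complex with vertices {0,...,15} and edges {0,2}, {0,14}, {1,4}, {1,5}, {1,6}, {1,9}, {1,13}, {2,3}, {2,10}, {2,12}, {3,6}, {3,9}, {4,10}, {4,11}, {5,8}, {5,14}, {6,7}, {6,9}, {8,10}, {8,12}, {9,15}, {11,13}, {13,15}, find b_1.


b_1 = E - V + (number of components).
E = 23, V = 16, components = 1.
b_1 = 23 - 16 + 1 = 8

8


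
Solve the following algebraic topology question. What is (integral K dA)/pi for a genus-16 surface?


Gauss-Bonnet: integral K dA = 2*pi*chi(M).
chi(Sigma_16) = 2 - 2*16 = -30.
(integral K dA)/pi = 2*chi = 2*(-30) = -60

-60


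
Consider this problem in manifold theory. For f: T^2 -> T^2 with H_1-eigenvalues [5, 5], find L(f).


For a torus self-map: L(f) = det(I - A) where A acts on H_1.
L(f) = (1-5) * (1-5) = -4 * -4 = 16

16


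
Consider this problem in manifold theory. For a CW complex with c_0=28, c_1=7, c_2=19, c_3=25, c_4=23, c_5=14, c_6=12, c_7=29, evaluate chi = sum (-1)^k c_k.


chi = sum_k (-1)^k c_k.
= (-1)^0*28 + (-1)^1*7 + (-1)^2*19 + (-1)^3*25 + (-1)^4*23 + (-1)^5*14 + (-1)^6*12 + (-1)^7*29
= (28) + (-7) + (19) + (-25) + (23) + (-14) + (12) + (-29)
= 7

7


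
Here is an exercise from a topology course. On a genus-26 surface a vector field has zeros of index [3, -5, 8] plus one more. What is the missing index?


Poincare-Hopf: sum of indices = chi(M).
chi(Sigma_26) = 2 - 2*26 = -50.
Sum of known indices = 6.
x = chi - (sum known) = -50 - (6) = -56

-56


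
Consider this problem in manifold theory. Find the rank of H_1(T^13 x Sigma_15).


pi_1(A x B) = pi_1(A) x pi_1(B); rank of abelianization = b_1.
b_1(T^13) = 13, b_1(Sigma_15) = 2*15 = 30.
b_1(product) = 13 + 30 = 43

43


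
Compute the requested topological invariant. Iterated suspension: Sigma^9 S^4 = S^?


Each suspension raises dimension by 1: Sigma S^n = S^{n+1}.
Sigma^9 S^4 = S^{4+9} = S^13

13


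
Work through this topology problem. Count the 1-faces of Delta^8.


Delta^8 has 8+1 vertices. A 1-face is a choice of 1+1 vertices.
f_1 = C(8+1, 1+1) = C(9,2) = 36

36


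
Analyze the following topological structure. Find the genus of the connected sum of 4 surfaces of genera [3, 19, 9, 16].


Genus is additive under connected sum of orientable surfaces.
g = 3 + 19 + 9 + 16 = 47

47


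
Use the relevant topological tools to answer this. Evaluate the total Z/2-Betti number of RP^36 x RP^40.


dim H^*(RP^n; Z/2) = n+1 (one Z/2 in each degree 0..n).
Total Betti number is multiplicative.
Total = (36+1) * (40+1) = 37 * 41 = 1517

1517


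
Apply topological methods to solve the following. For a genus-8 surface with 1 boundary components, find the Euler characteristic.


For a compact orientable surface with genus g and b boundary components: chi = 2 - 2g - b.
chi = 2 - 2*8 - 1 = 2 - 16 - 1 = -15

-15


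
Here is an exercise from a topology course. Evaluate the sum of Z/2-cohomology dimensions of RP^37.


H^k(RP^37; Z/2) = Z/2 for each 0 <= k <= 37.
Total dimension = 37 + 1 = 38

38


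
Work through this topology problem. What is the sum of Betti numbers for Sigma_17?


For Sigma_17: b_0 = 1, b_1 = 2g = 34, b_2 = 1.
Total = 1 + 34 + 1 = 36

36


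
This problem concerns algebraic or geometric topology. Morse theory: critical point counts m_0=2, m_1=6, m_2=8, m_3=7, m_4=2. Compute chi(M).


Morse theory: chi(M) = sum_k (-1)^k m_k where m_k = #(index-k critical points).
= (2) + (-6) + (8) + (-7) + (2) = -1

-1


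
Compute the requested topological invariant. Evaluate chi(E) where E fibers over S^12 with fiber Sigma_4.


chi(S^12) = 2 (n even), chi(Sigma_4) = 2 - 2*4 = -6.
chi(E) = 2 * (-6) = -12

-12


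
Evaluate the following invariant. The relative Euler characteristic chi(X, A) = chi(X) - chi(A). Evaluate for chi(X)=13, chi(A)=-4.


Relative Euler characteristic: chi(X, A) = chi(X) - chi(A).
= 13 - (-4) = 17

17


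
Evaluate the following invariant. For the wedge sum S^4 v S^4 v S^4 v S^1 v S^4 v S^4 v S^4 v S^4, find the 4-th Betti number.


For a wedge of spheres, H_k (k>0) is free on one generator per sphere of dimension k.
Spheres of dimension 4: count = 7.
b_4 = 7

7


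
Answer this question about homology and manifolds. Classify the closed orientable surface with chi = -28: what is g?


chi = 2 - 2g for closed orientable surfaces.
-28 = 2 - 2g
2g = 2 - (-28) = 30
g = 15

15


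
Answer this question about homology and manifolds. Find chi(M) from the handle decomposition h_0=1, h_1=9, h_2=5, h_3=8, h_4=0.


Handles of index k contribute (-1)^k to chi (same as CW cells).
chi = (1) + (-9) + (5) + (-8) + (0) = -11

-11


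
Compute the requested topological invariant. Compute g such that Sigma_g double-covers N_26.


chi(N_26) = 2 - 26 = -24.
Double cover: chi(Sigma_g) = 2 * chi(N_26) = 2*(-24) = -48.
2 - 2g = -48, so g = (2 - (-48))/2 = 50/2 = 25

25


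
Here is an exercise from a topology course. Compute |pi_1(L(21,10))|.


pi_1(L(p,q)) = Z/pZ for any q coprime to p.
|pi_1(L(21,10))| = 21

21


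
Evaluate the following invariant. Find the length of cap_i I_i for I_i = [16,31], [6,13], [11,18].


Intersection = [max(a_i), min(b_i)] = [16, 13].
Since 16 > 13, the intersection is empty.
Length = 0

0


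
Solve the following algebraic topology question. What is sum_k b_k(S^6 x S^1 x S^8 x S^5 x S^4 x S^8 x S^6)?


Total Betti number is multiplicative under products.
Each S^d (d>=1) has total Betti number 2.
There are 7 sphere factors.
Total = 2^7 = 128

128


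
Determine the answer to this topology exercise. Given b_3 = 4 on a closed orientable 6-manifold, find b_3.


Poincare duality for closed orientable n-manifolds: b_k = b_{n-k}.
Here n = 6, so b_3 = b_3 = 4

4


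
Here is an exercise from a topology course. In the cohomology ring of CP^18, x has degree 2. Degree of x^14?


|x| = 2 in H^*(CP^n).
|x^14| = 14 * |x| = 14 * 2 = 28

28


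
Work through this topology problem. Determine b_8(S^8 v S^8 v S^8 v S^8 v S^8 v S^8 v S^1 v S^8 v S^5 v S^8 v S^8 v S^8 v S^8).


For a wedge of spheres, H_k (k>0) is free on one generator per sphere of dimension k.
Spheres of dimension 8: count = 11.
b_8 = 11

11


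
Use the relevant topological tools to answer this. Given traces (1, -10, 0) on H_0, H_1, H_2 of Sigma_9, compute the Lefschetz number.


L(f) = tr(f_0*) - tr(f_1*) + tr(f_2*).
= 1 - (-10) + (0)
= 11

11


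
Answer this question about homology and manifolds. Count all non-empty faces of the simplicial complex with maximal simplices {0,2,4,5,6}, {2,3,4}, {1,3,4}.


Each maximal simplex on m vertices has 2^m - 1 nonempty faces.
Take the union (dedupe shared faces).
Total distinct faces = 39

39


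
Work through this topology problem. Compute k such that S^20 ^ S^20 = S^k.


S^m ^ S^n = S^{m+n}.
k = 20 + 20 = 40

40


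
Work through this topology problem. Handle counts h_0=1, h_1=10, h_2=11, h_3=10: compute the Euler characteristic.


Handles of index k contribute (-1)^k to chi (same as CW cells).
chi = (1) + (-10) + (11) + (-10) = -8

-8


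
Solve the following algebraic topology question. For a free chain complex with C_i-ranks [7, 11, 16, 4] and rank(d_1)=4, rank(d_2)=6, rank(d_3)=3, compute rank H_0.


rank H_k = rank(ker d_k) - rank(im d_{k+1}).
rank(ker d_0) = rank(C_0) - rank(d_0) = 7 - 0 = 7.
rank(im d_{0+1}) = 4.
rank H_0 = 7 - 4 = 3

3


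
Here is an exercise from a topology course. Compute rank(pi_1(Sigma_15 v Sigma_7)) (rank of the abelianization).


For a wedge: H_1(A v B) = H_1(A) + H_1(B).
b_1(Sigma_15) = 30, b_1(Sigma_7) = 14.
b_1 = 30 + 14 = 44

44


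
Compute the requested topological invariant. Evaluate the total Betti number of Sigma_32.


For Sigma_32: b_0 = 1, b_1 = 2g = 64, b_2 = 1.
Total = 1 + 64 + 1 = 66

66


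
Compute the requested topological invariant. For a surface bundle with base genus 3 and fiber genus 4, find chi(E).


For a fiber bundle F -> E -> B (with CW structure): chi(E) = chi(B) * chi(F).
chi(Sigma_3) = -4, chi(Sigma_4) = -6.
chi(E) = (-4) * (-6) = 24

24


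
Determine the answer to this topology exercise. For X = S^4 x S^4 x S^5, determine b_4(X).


Each S^d has Poincare polynomial 1 + t^d.
The product S^4 x S^4 x S^5 has Poincare polynomial prod(1+t^d_i).
Expanding: b_0=1, b_4=2, b_5=1, b_8=1, b_9=2, b_13=1.
b_4 = 2

2


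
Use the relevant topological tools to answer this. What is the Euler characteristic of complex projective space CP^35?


CP^35 has one cell in each even dimension 0, 2, ..., 2*35 (35+1 cells total).
All cells are even-dimensional, so chi = number of cells.
chi = 35 + 1 = 36

36


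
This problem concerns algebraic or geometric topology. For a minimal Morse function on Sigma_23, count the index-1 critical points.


A perfect Morse function has m_k = b_k.
For Sigma_23: b_0=1, b_1=2g=46, b_2=1.
Saddles m_1 = 2g = 46

46


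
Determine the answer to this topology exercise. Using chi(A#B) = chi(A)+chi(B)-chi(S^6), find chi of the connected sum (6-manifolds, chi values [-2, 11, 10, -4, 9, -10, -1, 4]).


For n-manifolds: chi(A#B) = chi(A) + chi(B) - chi(S^6).
chi(S^6) = 1 + (-1)^6 = 2.
chi(#) = (sum chi_i) - (8-1)*chi(S^6) = 17 - 7*2 = 3

3


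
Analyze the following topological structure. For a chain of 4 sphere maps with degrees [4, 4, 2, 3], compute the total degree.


Degree is multiplicative: deg(composition) = product of degrees.
= (4) * (4) * (2) * (3) = 96

96


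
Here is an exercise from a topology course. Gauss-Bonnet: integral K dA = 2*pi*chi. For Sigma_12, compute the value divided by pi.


Gauss-Bonnet: integral K dA = 2*pi*chi(M).
chi(Sigma_12) = 2 - 2*12 = -22.
(integral K dA)/pi = 2*chi = 2*(-22) = -44

-44


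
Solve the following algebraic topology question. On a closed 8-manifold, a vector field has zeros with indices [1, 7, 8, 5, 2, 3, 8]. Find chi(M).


Poincare-Hopf: chi(M) = sum of indices of zeros.
chi = (1) + (7) + (8) + (5) + (2) + (3) + (8) = 34

34


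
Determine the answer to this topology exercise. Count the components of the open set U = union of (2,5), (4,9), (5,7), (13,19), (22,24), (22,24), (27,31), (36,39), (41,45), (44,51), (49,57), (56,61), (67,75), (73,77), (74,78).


Sort and merge overlapping open intervals.
Merged: (2,9), (13,19), (22,24), (27,31), (36,39), (41,61), (67,78).
Number of components = 7

7


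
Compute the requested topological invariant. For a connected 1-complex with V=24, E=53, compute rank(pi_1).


For a connected graph: rank(pi_1) = b_1 = E - V + 1 = 1 - chi.
chi = V - E = 24 - 53 = -29.
rank = 1 - (-29) = 53 - 24 + 1 = 30

30


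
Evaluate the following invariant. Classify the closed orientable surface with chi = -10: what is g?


chi = 2 - 2g for closed orientable surfaces.
-10 = 2 - 2g
2g = 2 - (-10) = 12
g = 6

6


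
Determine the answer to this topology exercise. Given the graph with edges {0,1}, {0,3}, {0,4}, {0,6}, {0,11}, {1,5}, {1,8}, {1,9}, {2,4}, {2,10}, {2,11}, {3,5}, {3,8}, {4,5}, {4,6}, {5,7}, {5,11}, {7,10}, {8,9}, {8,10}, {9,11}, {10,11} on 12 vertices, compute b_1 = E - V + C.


b_1 = E - V + (number of components).
E = 22, V = 12, components = 1.
b_1 = 22 - 12 + 1 = 11

11


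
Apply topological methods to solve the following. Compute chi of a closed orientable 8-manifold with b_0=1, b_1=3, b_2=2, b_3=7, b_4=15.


By Poincare duality b_k = b_{8-k}, so full Betti numbers: b_0=1, b_1=3, b_2=2, b_3=7, b_4=15, b_5=7, b_6=2, b_7=3, b_8=1.
chi = sum (-1)^k b_k = 1

1


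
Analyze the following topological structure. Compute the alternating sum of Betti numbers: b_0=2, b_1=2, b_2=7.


chi = sum_k (-1)^k b_k.
= (2) + (-2) + (7)
= 7

7


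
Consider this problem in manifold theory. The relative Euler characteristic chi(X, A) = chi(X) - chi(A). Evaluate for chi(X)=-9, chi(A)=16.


Relative Euler characteristic: chi(X, A) = chi(X) - chi(A).
= -9 - (16) = -25

-25


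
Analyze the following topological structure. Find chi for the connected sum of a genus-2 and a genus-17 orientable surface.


chi(Sigma_2) = 2 - 2*2 = -2
chi(Sigma_17) = 2 - 2*17 = -32
For surfaces: chi(A#B) = chi(A) + chi(B) - 2.
chi = -2 + -32 - 2 = -36

-36


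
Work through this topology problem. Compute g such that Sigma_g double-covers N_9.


chi(N_9) = 2 - 9 = -7.
Double cover: chi(Sigma_g) = 2 * chi(N_9) = 2*(-7) = -14.
2 - 2g = -14, so g = (2 - (-14))/2 = 16/2 = 8

8


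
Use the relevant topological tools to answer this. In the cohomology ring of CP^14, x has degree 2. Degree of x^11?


|x| = 2 in H^*(CP^n).
|x^11| = 11 * |x| = 11 * 2 = 22

22


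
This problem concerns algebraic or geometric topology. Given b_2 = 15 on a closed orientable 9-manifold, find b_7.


Poincare duality for closed orientable n-manifolds: b_k = b_{n-k}.
Here n = 9, so b_7 = b_2 = 15

15


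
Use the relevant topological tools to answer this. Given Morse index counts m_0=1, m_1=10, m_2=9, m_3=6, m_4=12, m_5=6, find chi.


Morse theory: chi(M) = sum_k (-1)^k m_k where m_k = #(index-k critical points).
= (1) + (-10) + (9) + (-6) + (12) + (-6) = 0

0


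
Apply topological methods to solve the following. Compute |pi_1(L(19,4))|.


pi_1(L(p,q)) = Z/pZ for any q coprime to p.
|pi_1(L(19,4))| = 19

19


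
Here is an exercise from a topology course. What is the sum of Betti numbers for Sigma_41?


For Sigma_41: b_0 = 1, b_1 = 2g = 82, b_2 = 1.
Total = 1 + 82 + 1 = 84

84


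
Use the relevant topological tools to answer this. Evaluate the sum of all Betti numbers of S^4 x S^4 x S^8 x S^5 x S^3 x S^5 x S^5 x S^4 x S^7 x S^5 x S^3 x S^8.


Total Betti number is multiplicative under products.
Each S^d (d>=1) has total Betti number 2.
There are 12 sphere factors.
Total = 2^12 = 4096

4096


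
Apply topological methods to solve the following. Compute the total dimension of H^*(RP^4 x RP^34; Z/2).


dim H^*(RP^n; Z/2) = n+1 (one Z/2 in each degree 0..n).
Total Betti number is multiplicative.
Total = (4+1) * (34+1) = 5 * 35 = 175

175


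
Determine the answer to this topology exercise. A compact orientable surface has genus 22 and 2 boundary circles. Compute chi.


For a compact orientable surface with genus g and b boundary components: chi = 2 - 2g - b.
chi = 2 - 2*22 - 2 = 2 - 44 - 2 = -44

-44


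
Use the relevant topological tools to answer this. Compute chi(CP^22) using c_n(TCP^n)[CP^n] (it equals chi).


For any closed oriented manifold, <e(TM),[M]> = chi(M).
chi(CP^22) = 22+1 = 23

23


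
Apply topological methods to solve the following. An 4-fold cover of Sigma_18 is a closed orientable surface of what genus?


For an n-sheeted cover: chi(E) = n * chi(B).
chi(Sigma_18) = 2 - 2*18 = -34.
chi(E) = 4 * (-34) = -136.
genus(E) = (2 - chi(E))/2 = (2 - (-136))/2 = 138/2 = 69

69


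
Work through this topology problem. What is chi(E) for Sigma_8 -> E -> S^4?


chi(S^4) = 2 (n even), chi(Sigma_8) = 2 - 2*8 = -14.
chi(E) = 2 * (-14) = -28

-28


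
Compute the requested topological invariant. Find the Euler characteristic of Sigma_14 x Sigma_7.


chi(Sigma_14) = 2 - 2*14 = -26
chi(Sigma_7) = 2 - 2*7 = -12
chi(product) = (-26) * (-12) = 312

312


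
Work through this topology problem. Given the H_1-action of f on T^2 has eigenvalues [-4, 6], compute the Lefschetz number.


For a torus self-map: L(f) = det(I - A) where A acts on H_1.
L(f) = (1--4) * (1-6) = 5 * -5 = -25

-25


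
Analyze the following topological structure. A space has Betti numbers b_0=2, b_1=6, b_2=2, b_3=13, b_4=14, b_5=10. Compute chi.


chi = sum_k (-1)^k b_k.
= (2) + (-6) + (2) + (-13) + (14) + (-10)
= -11

-11


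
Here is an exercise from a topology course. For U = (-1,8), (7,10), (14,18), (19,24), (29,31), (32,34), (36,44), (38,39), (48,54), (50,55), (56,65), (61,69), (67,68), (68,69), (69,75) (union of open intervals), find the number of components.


Sort and merge overlapping open intervals.
Merged: (-1,10), (14,18), (19,24), (29,31), (32,34), (36,44), (48,55), (56,69), (69,75).
Number of components = 9

9


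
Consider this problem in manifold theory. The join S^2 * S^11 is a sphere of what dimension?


Join of spheres: S^m * S^n = S^{m+n+1}.
dim = 2 + 11 + 1 = 14

14


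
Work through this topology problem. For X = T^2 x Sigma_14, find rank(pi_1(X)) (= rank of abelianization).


pi_1(A x B) = pi_1(A) x pi_1(B); rank of abelianization = b_1.
b_1(T^2) = 2, b_1(Sigma_14) = 2*14 = 28.
b_1(product) = 2 + 28 = 30

30


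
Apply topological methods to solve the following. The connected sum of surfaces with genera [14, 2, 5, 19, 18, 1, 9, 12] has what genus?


Genus is additive under connected sum of orientable surfaces.
g = 14 + 2 + 5 + 19 + 18 + 1 + 9 + 12 = 80

80


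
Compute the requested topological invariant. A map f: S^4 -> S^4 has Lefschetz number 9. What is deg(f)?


L(f) = 1 + (-1)^4 deg(f) on S^4.
9 = 1 + (-1)^4 * deg(f)
(-1)^4 * deg(f) = 8
deg(f) = 8

8


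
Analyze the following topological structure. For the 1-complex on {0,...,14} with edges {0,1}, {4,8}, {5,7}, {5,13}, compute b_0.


Run DFS/union-find over 15 vertices.
V = 15, E = 4.
Number of components = 11

11


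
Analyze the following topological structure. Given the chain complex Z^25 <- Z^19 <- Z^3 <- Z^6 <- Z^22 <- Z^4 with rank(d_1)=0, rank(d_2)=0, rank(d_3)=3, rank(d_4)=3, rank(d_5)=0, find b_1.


rank H_k = rank(ker d_k) - rank(im d_{k+1}).
rank(ker d_1) = rank(C_1) - rank(d_1) = 19 - 0 = 19.
rank(im d_{1+1}) = 0.
rank H_1 = 19 - 0 = 19

19


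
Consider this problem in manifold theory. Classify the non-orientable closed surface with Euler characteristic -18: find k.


chi = 2 - k for closed non-orientable surfaces with k crosscaps.
-18 = 2 - k
k = 2 - (-18) = 20

20


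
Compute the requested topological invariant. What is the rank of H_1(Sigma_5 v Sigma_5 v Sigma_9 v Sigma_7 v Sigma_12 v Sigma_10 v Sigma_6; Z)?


For a wedge X v Y: reduced H_k(X v Y) = H_k(X) + H_k(Y).
Each Sigma_g contributes b_1 = 2g.
b_1 = 10 + 10 + 18 + 14 + 24 + 20 + 12 = 108

108


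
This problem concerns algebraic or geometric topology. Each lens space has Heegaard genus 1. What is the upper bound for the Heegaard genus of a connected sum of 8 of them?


Heegaard genus satisfies g(A#B) <= g(A) + g(B).
Each lens space has g = 1.
Upper bound: 8 * 1 = 8

8


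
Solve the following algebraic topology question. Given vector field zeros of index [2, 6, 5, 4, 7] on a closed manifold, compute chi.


Poincare-Hopf: chi(M) = sum of indices of zeros.
chi = (2) + (6) + (5) + (4) + (7) = 24

24


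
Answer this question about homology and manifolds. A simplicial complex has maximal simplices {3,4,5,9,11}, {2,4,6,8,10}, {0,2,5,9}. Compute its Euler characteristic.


Enumerate all faces; f-vector: f_0=10, f_1=25, f_2=24, f_3=11, f_4=2.
chi = sum (-1)^k f_k = 0

0


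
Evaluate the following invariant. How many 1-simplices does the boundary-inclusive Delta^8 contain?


Delta^8 has 8+1 vertices. A 1-face is a choice of 1+1 vertices.
f_1 = C(8+1, 1+1) = C(9,2) = 36

36


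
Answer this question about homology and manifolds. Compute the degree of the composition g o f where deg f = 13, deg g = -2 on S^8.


Degree is multiplicative under composition: deg(g o f) = deg(g) * deg(f).
= -2 * 13 = -26

-26


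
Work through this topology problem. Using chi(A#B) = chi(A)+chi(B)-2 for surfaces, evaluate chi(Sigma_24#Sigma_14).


chi(Sigma_24) = 2 - 2*24 = -46
chi(Sigma_14) = 2 - 2*14 = -26
For surfaces: chi(A#B) = chi(A) + chi(B) - 2.
chi = -46 + -26 - 2 = -74

-74


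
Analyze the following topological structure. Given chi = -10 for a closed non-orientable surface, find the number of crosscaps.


chi = 2 - k for closed non-orientable surfaces with k crosscaps.
-10 = 2 - k
k = 2 - (-10) = 12

12


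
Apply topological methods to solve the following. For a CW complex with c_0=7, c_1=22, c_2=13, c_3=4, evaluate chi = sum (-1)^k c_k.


chi = sum_k (-1)^k c_k.
= (-1)^0*7 + (-1)^1*22 + (-1)^2*13 + (-1)^3*4
= (7) + (-22) + (13) + (-4)
= -6

-6


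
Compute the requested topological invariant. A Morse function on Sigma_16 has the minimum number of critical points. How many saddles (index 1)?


A perfect Morse function has m_k = b_k.
For Sigma_16: b_0=1, b_1=2g=32, b_2=1.
Saddles m_1 = 2g = 32

32


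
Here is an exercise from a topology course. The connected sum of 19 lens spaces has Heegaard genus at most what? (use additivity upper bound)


Heegaard genus satisfies g(A#B) <= g(A) + g(B).
Each lens space has g = 1.
Upper bound: 19 * 1 = 19

19


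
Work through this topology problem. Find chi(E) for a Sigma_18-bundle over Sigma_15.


For a fiber bundle F -> E -> B (with CW structure): chi(E) = chi(B) * chi(F).
chi(Sigma_15) = -28, chi(Sigma_18) = -34.
chi(E) = (-28) * (-34) = 952

952


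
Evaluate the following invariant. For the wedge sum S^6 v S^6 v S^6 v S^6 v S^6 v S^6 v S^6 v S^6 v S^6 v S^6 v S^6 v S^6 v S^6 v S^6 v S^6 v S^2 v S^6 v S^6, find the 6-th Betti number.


For a wedge of spheres, H_k (k>0) is free on one generator per sphere of dimension k.
Spheres of dimension 6: count = 17.
b_6 = 17

17


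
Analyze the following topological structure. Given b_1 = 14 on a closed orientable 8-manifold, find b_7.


Poincare duality for closed orientable n-manifolds: b_k = b_{n-k}.
Here n = 8, so b_7 = b_1 = 14

14


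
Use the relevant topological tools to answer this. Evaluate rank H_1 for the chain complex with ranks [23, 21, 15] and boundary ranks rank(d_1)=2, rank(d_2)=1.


rank H_k = rank(ker d_k) - rank(im d_{k+1}).
rank(ker d_1) = rank(C_1) - rank(d_1) = 21 - 2 = 19.
rank(im d_{1+1}) = 1.
rank H_1 = 19 - 1 = 18

18


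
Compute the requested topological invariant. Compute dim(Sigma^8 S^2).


Each suspension raises dimension by 1: Sigma S^n = S^{n+1}.
Sigma^8 S^2 = S^{2+8} = S^10

10


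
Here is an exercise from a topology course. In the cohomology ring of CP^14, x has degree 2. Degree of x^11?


|x| = 2 in H^*(CP^n).
|x^11| = 11 * |x| = 11 * 2 = 22

22


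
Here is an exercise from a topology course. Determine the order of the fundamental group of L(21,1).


pi_1(L(p,q)) = Z/pZ for any q coprime to p.
|pi_1(L(21,1))| = 21

21


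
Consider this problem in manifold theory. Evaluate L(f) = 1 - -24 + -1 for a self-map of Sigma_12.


L(f) = tr(f_0*) - tr(f_1*) + tr(f_2*).
= 1 - (-24) + (-1)
= 24

24


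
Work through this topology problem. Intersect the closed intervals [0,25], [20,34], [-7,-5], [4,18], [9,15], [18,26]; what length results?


Intersection = [max(a_i), min(b_i)] = [20, -5].
Since 20 > -5, the intersection is empty.
Length = 0

0


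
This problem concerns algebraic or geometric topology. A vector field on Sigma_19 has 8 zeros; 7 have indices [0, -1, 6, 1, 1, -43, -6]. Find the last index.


Poincare-Hopf: sum of indices = chi(M).
chi(Sigma_19) = 2 - 2*19 = -36.
Sum of known indices = -42.
x = chi - (sum known) = -36 - (-42) = 6

6


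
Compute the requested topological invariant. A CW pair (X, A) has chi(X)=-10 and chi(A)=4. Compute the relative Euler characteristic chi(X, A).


Relative Euler characteristic: chi(X, A) = chi(X) - chi(A).
= -10 - (4) = -14

-14


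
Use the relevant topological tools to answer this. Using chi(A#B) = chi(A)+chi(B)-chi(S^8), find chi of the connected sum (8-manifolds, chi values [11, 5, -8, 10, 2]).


For n-manifolds: chi(A#B) = chi(A) + chi(B) - chi(S^8).
chi(S^8) = 1 + (-1)^8 = 2.
chi(#) = (sum chi_i) - (5-1)*chi(S^8) = 20 - 4*2 = 12

12


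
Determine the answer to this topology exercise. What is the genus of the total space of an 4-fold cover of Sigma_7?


For an n-sheeted cover: chi(E) = n * chi(B).
chi(Sigma_7) = 2 - 2*7 = -12.
chi(E) = 4 * (-12) = -48.
genus(E) = (2 - chi(E))/2 = (2 - (-48))/2 = 50/2 = 25

25


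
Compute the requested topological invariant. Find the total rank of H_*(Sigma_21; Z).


For Sigma_21: b_0 = 1, b_1 = 2g = 42, b_2 = 1.
Total = 1 + 42 + 1 = 44

44


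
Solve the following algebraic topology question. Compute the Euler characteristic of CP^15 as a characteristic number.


For any closed oriented manifold, <e(TM),[M]> = chi(M).
chi(CP^15) = 15+1 = 16

16


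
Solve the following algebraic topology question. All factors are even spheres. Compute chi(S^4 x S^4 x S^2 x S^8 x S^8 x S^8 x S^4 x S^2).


chi is multiplicative: chi(X x Y) = chi(X) chi(Y).
Each even-dim sphere has chi = 2. There are 8 factors.
chi = 2^8 = 256

256


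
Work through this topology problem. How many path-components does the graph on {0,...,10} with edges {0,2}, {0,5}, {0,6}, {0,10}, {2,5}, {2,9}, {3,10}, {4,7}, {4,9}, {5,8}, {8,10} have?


Run DFS/union-find over 11 vertices.
V = 11, E = 11.
Number of components = 2

2


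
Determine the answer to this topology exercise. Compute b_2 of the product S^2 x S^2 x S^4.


Each S^d has Poincare polynomial 1 + t^d.
The product S^2 x S^2 x S^4 has Poincare polynomial prod(1+t^d_i).
Expanding: b_0=1, b_2=2, b_4=2, b_6=2, b_8=1.
b_2 = 2

2


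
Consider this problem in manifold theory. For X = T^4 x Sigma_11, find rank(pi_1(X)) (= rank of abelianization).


pi_1(A x B) = pi_1(A) x pi_1(B); rank of abelianization = b_1.
b_1(T^4) = 4, b_1(Sigma_11) = 2*11 = 22.
b_1(product) = 4 + 22 = 26

26


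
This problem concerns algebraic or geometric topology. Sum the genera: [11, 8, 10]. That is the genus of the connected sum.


Genus is additive under connected sum of orientable surfaces.
g = 11 + 8 + 10 = 29

29


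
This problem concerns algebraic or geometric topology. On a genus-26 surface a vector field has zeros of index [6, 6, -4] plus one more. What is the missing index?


Poincare-Hopf: sum of indices = chi(M).
chi(Sigma_26) = 2 - 2*26 = -50.
Sum of known indices = 8.
x = chi - (sum known) = -50 - (8) = -58

-58


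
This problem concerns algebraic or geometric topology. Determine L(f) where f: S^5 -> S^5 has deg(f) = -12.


On S^5: L(f) = tr(f_0*) + (-1)^5 tr(f_5*) = 1 + (-1)^5 * deg(f).
L(f) = 1 + (-1)^5 * -12 = 1 + 12 = 13

13


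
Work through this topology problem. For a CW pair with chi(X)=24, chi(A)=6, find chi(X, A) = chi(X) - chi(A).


Relative Euler characteristic: chi(X, A) = chi(X) - chi(A).
= 24 - (6) = 18

18


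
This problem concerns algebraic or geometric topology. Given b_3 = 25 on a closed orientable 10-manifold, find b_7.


Poincare duality for closed orientable n-manifolds: b_k = b_{n-k}.
Here n = 10, so b_7 = b_3 = 25

25


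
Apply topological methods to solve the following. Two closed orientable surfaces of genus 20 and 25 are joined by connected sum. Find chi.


chi(Sigma_20) = 2 - 2*20 = -38
chi(Sigma_25) = 2 - 2*25 = -48
For surfaces: chi(A#B) = chi(A) + chi(B) - 2.
chi = -38 + -48 - 2 = -88

-88
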